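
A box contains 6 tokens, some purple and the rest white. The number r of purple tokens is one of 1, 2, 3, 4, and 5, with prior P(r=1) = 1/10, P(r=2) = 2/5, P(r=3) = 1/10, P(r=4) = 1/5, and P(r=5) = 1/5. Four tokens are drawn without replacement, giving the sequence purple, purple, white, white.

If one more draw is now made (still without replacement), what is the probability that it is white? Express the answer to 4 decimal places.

The likelihood of the observed sequence under each hypothesis: P(data | r = 1) = (1/6)(0/5) = 0; P(data | r = 2) = (2/6)(1/5)(4/4)(3/3) = 1/15; P(data | r = 3) = (3/6)(2/5)(3/4)(2/3) = 1/10; P(data | r = 4) = (4/6)(3/5)(2/4)(1/3) = 1/15; P(data | r = 5) = (5/6)(4/5)(1/4)(0/3) = 0.
Multiplying each by its prior: 1/10 · 0 = 0, 2/5 · 1/15 = 2/75, 1/10 · 1/10 = 1/100, 1/5 · 1/15 = 1/75, 1/5 · 0 = 0; these sum to 1/20.
Normalising, the posterior is P(r = 1 | data) = 0, P(r = 2 | data) = 8/15, P(r = 3 | data) = 1/5, P(r = 4 | data) = 4/15, P(r = 5 | data) = 0.
So P(white next | data) = Σ P(white next | H) P(H | data) = (1)(8/15) + (1/2)(1/5) + (0)(4/15) = 19/30.

0.6333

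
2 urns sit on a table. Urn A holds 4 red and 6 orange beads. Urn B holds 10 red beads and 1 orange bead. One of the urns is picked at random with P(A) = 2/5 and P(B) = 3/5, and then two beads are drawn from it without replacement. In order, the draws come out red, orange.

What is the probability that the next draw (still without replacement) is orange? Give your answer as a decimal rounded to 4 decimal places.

0.4135

Compute the likelihood of the observed sequence for each case: P(data | urn A) = (4/10)(6/9) = 4/15; P(data | urn B) = (10/11)(1/10) = 1/11.
Multiplying each by its prior: 2/5 · 4/15 = 8/75, 3/5 · 1/11 = 3/55; these sum to 133/825.
Dividing through by the total gives posterior P(urn A | data) = 88/133, P(urn B | data) = 45/133.
Averaging over the posterior, P(orange next | data) = (5/8)(88/133) + (0)(45/133) = 55/133.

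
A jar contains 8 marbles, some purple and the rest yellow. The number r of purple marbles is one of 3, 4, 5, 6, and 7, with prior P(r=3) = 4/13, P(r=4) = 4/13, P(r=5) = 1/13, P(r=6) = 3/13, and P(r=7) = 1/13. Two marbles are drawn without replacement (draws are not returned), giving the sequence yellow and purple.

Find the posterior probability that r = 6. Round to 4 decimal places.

0.1978

For each hypothesis, P(data | H) works out to: P(data | r = 3) = (5/8)(3/7) = 15/56; P(data | r = 4) = (4/8)(4/7) = 2/7; P(data | r = 5) = (3/8)(5/7) = 15/56; P(data | r = 6) = (2/8)(6/7) = 3/14; P(data | r = 7) = (1/8)(7/7) = 1/8.
Weighting by the prior gives 4/13 · 15/56 = 15/182, 4/13 · 2/7 = 8/91, 1/13 · 15/56 = 15/728, 3/13 · 3/14 = 9/182, 1/13 · 1/8 = 1/104; these sum to 1/4.
So P(r = 6 | data) = (9/182) / (1/4) = 18/91.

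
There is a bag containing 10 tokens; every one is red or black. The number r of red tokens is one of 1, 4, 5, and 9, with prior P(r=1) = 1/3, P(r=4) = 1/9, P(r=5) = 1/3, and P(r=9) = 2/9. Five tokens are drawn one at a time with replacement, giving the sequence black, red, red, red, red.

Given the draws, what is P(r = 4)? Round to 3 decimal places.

0.064

Compute the likelihood of the observed sequence for each case: P(data | r = 1) = (9/10)(1/10)(1/10)(1/10)(1/10) = 9e-05; P(data | r = 4) = (6/10)(4/10)(4/10)(4/10)(4/10) = 0.01536; P(data | r = 5) = (5/10)(5/10)(5/10)(5/10)(5/10) = 0.03125; P(data | r = 9) = (1/10)(9/10)(9/10)(9/10)(9/10) = 0.06561.
The prior-weighted likelihoods are 1/3 · 9e-05 = 3e-05, 1/9 · 0.01536 = 0.0017067, 1/3 · 0.03125 = 0.010417, 2/9 · 0.06561 = 0.01458; summing to 0.026733.
So P(r = 4 | data) = (0.0017067) / (0.026733) = 0.06384.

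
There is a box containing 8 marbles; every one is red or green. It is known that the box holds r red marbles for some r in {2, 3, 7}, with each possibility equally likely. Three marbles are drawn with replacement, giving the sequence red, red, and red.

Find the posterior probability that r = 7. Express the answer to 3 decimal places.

0.907

Under each hypothesis, the probability of the observed sequence is: P(data | r = 2) = (2/8)(2/8)(2/8) = 0.015625; P(data | r = 3) = (3/8)(3/8)(3/8) = 0.052734; P(data | r = 7) = (7/8)(7/8)(7/8) = 0.66992.
The prior-weighted likelihoods are 1/3 · 0.015625 = 0.0052083, 1/3 · 0.052734 = 0.017578, 1/3 · 0.66992 = 0.22331; summing to 0.24609.
Hence P(r = 7 | data) = (0.22331) / (0.24609) = 0.90741.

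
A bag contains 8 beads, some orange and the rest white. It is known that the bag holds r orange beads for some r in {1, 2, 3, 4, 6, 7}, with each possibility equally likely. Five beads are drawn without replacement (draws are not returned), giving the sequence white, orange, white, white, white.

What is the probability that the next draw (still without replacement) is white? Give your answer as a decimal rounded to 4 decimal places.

Compute the likelihood of the observed sequence for each case: P(data | r = 1) = (7/8)(1/7)(6/6)(5/5)(4/4) = 1/8; P(data | r = 2) = (6/8)(2/7)(5/6)(4/5)(3/4) = 3/28; P(data | r = 3) = (5/8)(3/7)(4/6)(3/5)(2/4) = 3/56; P(data | r = 4) = (4/8)(4/7)(3/6)(2/5)(1/4) = 1/70; P(data | r = 6) = (2/8)(6/7)(1/6)(0/5) = 0; P(data | r = 7) = (1/8)(7/7)(0/6) = 0.
Weighting by the prior gives 1/6 · 1/8 = 1/48, 1/6 · 3/28 = 1/56, 1/6 · 3/56 = 1/112, 1/6 · 1/70 = 1/420, 1/6 · 0 = 0, 1/6 · 0 = 0; with total 1/20.
Dividing through by the total gives posterior P(r = 1 | data) = 5/12, P(r = 2 | data) = 5/14, P(r = 3 | data) = 5/28, P(r = 4 | data) = 1/21, P(r = 6 | data) = 0, P(r = 7 | data) = 0.
The predictive probability is P(white next | data) = (1)(5/12) + (2/3)(5/14) + (1/3)(5/28) + (0)(1/21) = 5/7.

0.7143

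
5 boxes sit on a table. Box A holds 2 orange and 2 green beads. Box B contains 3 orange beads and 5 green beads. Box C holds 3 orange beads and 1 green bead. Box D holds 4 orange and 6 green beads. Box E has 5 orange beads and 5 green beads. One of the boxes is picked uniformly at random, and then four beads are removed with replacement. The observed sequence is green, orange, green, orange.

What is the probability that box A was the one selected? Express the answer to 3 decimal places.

For each hypothesis, P(data | H) works out to: P(data | box A) = (2/4)(2/4)(2/4)(2/4) = 0.0625; P(data | box B) = (5/8)(3/8)(5/8)(3/8) = 0.054932; P(data | box C) = (1/4)(3/4)(1/4)(3/4) = 0.035156; P(data | box D) = (6/10)(4/10)(6/10)(4/10) = 0.0576; P(data | box E) = (5/10)(5/10)(5/10)(5/10) = 0.0625.
Weighting by the prior gives 1/5 · 0.0625 = 0.0125, 1/5 · 0.054932 = 0.010986, 1/5 · 0.035156 = 0.0070313, 1/5 · 0.0576 = 0.01152, 1/5 · 0.0625 = 0.0125; with total 0.054538.
So P(box A | data) = (0.0125) / (0.054538) = 0.2292.

0.229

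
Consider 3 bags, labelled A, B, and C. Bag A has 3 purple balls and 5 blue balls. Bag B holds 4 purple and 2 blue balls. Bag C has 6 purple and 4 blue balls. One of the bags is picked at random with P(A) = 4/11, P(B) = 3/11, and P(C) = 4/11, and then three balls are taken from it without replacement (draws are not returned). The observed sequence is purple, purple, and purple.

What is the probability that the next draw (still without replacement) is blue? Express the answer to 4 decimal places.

For each hypothesis, P(data | H) works out to: P(data | bag A) = (3/8)(2/7)(1/6) = 0.017857; P(data | bag B) = (4/6)(3/5)(2/4) = 0.2; P(data | bag C) = (6/10)(5/9)(4/8) = 0.16667.
Weighting by the prior gives 4/11 · 0.017857 = 0.0064935, 3/11 · 0.2 = 0.054545, 4/11 · 0.16667 = 0.060606; these sum to 0.12165.
Dividing through by the total gives posterior P(bag A | data) = 0.053381, P(bag B | data) = 0.4484, P(bag C | data) = 0.49822.
So P(blue next | data) = Σ P(blue next | H) P(H | data) = (1)(0.053381) + (2/3)(0.4484) + (4/7)(0.49822) = 0.63701.

0.6370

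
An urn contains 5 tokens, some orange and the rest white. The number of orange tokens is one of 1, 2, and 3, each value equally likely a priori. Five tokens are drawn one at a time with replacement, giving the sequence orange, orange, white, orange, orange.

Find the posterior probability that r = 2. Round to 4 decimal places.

The likelihood of the observed sequence under each hypothesis: P(data | r = 1) = (1/5)(1/5)(4/5)(1/5)(1/5) = 0.00128; P(data | r = 2) = (2/5)(2/5)(3/5)(2/5)(2/5) = 0.01536; P(data | r = 3) = (3/5)(3/5)(2/5)(3/5)(3/5) = 0.05184.
Weighting by the prior gives 1/3 · 0.00128 = 0.00042667, 1/3 · 0.01536 = 0.00512, 1/3 · 0.05184 = 0.01728; summing to 0.022827.
By Bayes' rule, P(r = 2 | data) = (0.00512) / (0.022827) = 0.2243.

0.2243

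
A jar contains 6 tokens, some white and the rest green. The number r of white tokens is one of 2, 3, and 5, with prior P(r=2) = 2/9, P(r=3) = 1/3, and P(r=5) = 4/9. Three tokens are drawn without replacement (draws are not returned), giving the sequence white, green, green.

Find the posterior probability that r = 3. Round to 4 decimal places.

For each hypothesis, P(data | H) works out to: P(data | r = 2) = (2/6)(4/5)(3/4) = 1/5; P(data | r = 3) = (3/6)(3/5)(2/4) = 3/20; P(data | r = 5) = (5/6)(1/5)(0/4) = 0.
Multiplying each by its prior: 2/9 · 1/5 = 2/45, 1/3 · 3/20 = 1/20, 4/9 · 0 = 0; summing to 17/180.
Therefore the posterior P(r = 3 | data) = (1/20) / (17/180) = 9/17.

0.5294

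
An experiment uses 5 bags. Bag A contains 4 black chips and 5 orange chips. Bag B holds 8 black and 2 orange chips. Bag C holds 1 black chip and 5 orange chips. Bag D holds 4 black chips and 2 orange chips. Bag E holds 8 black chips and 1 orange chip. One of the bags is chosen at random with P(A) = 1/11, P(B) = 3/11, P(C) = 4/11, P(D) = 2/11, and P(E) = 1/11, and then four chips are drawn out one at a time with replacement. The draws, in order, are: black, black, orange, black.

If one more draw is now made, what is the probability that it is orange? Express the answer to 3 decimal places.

0.272

For each hypothesis, P(data | H) works out to: P(data | bag A) = (4/9)(4/9)(5/9)(4/9) = 0.048773; P(data | bag B) = (8/10)(8/10)(2/10)(8/10) = 0.1024; P(data | bag C) = (1/6)(1/6)(5/6)(1/6) = 0.003858; P(data | bag D) = (4/6)(4/6)(2/6)(4/6) = 0.098765; P(data | bag E) = (8/9)(8/9)(1/9)(8/9) = 0.078037.
The prior-weighted likelihoods are 1/11 · 0.048773 = 0.0044339, 3/11 · 0.1024 = 0.027927, 4/11 · 0.003858 = 0.0014029, 2/11 · 0.098765 = 0.017957, 1/11 · 0.078037 = 0.0070943; summing to 0.058816.
Dividing through by the total gives posterior P(bag A | data) = 0.075387, P(bag B | data) = 0.47483, P(bag C | data) = 0.023853, P(bag D | data) = 0.30532, P(bag E | data) = 0.12062.
Averaging over the posterior, P(orange next | data) = (5/9)(0.075387) + (1/5)(0.47483) + (5/6)(0.023853) + (1/3)(0.30532) + (1/9)(0.12062) = 0.2719.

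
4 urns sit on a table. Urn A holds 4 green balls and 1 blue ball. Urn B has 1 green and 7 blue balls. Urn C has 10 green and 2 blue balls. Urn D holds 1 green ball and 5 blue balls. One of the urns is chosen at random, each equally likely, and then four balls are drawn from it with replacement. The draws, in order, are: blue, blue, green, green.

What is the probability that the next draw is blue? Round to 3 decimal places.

0.458

For each hypothesis, P(data | H) works out to: P(data | urn A) = (1/5)(1/5)(4/5)(4/5) = 0.0256; P(data | urn B) = (7/8)(7/8)(1/8)(1/8) = 0.011963; P(data | urn C) = (2/12)(2/12)(10/12)(10/12) = 0.01929; P(data | urn D) = (5/6)(5/6)(1/6)(1/6) = 0.01929.
Weighting by the prior gives 1/4 · 0.0256 = 0.0064, 1/4 · 0.011963 = 0.0029907, 1/4 · 0.01929 = 0.0048225, 1/4 · 0.01929 = 0.0048225; with total 0.019036.
Dividing through by the total gives posterior P(urn A | data) = 0.33621, P(urn B | data) = 0.15711, P(urn C | data) = 0.25334, P(urn D | data) = 0.25334.
Averaging over the posterior, P(blue next | data) = (1/5)(0.33621) + (7/8)(0.15711) + (1/6)(0.25334) + (5/6)(0.25334) = 0.45805.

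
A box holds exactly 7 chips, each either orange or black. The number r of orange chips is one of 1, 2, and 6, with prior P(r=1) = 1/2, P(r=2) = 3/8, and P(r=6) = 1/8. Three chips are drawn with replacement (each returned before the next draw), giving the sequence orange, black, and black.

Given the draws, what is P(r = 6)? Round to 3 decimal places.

0.020

For each hypothesis, P(data | H) works out to: P(data | r = 1) = (1/7)(6/7)(6/7) = 0.10496; P(data | r = 2) = (2/7)(5/7)(5/7) = 0.14577; P(data | r = 6) = (6/7)(1/7)(1/7) = 0.017493.
The prior-weighted likelihoods are 1/2 · 0.10496 = 0.052478, 3/8 · 0.14577 = 0.054665, 1/8 · 0.017493 = 0.0021866; with total 0.10933.
So P(r = 6 | data) = (0.0021866) / (0.10933) = 0.02.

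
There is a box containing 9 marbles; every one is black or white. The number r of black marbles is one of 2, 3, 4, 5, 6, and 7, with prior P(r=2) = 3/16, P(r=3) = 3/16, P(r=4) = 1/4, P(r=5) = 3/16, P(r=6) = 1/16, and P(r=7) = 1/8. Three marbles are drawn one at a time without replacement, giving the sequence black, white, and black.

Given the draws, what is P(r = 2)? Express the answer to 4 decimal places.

For each hypothesis, P(data | H) works out to: P(data | r = 2) = (2/9)(7/8)(1/7) = 1/36; P(data | r = 3) = (3/9)(6/8)(2/7) = 1/14; P(data | r = 4) = (4/9)(5/8)(3/7) = 5/42; P(data | r = 5) = (5/9)(4/8)(4/7) = 10/63; P(data | r = 6) = (6/9)(3/8)(5/7) = 5/28; P(data | r = 7) = (7/9)(2/8)(6/7) = 1/6.
The prior-weighted likelihoods are 3/16 · 1/36 = 1/192, 3/16 · 1/14 = 3/224, 1/4 · 5/42 = 5/168, 3/16 · 10/63 = 5/168, 1/16 · 5/28 = 5/448, 1/8 · 1/6 = 1/48; with total 37/336.
So P(r = 2 | data) = (1/192) / (37/336) = 7/148.

0.0473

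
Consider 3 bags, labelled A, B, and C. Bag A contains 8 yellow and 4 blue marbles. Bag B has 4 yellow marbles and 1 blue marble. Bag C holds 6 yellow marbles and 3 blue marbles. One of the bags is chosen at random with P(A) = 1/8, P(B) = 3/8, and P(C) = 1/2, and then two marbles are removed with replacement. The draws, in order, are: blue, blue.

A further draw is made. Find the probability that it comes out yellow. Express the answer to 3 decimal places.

0.690

Compute the likelihood of the observed sequence for each case: P(data | bag A) = (4/12)(4/12) = 1/9; P(data | bag B) = (1/5)(1/5) = 1/25; P(data | bag C) = (3/9)(3/9) = 1/9.
Weighting by the prior gives 1/8 · 1/9 = 1/72, 3/8 · 1/25 = 3/200, 1/2 · 1/9 = 1/18; with total 19/225.
Normalising, the posterior is P(bag A | data) = 0.16447, P(bag B | data) = 0.17763, P(bag C | data) = 0.65789.
So P(yellow next | data) = Σ P(yellow next | H) P(H | data) = (2/3)(0.16447) + (4/5)(0.17763) + (2/3)(0.65789) = 0.69035.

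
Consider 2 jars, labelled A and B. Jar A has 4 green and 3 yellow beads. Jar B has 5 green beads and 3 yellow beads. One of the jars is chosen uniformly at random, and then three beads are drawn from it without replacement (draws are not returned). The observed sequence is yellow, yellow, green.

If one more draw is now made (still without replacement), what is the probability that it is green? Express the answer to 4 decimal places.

0.7719

The likelihood of the observed sequence under each hypothesis: P(data | jar A) = (3/7)(2/6)(4/5) = 4/35; P(data | jar B) = (3/8)(2/7)(5/6) = 5/56.
Multiplying each by its prior: 1/2 · 4/35 = 2/35, 1/2 · 5/56 = 5/112; these sum to 57/560.
Dividing through by the total gives posterior P(jar A | data) = 32/57, P(jar B | data) = 25/57.
Averaging over the posterior, P(green next | data) = (3/4)(32/57) + (4/5)(25/57) = 44/57.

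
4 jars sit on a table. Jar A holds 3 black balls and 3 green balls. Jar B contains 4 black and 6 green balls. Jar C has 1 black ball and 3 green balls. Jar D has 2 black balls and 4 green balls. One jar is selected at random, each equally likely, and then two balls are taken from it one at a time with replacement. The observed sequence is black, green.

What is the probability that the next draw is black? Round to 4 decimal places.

0.3801

Under each hypothesis, the probability of the observed sequence is: P(data | jar A) = (3/6)(3/6) = 0.25; P(data | jar B) = (4/10)(6/10) = 0.24; P(data | jar C) = (1/4)(3/4) = 0.1875; P(data | jar D) = (2/6)(4/6) = 0.22222.
Weighting by the prior gives 1/4 · 0.25 = 0.0625, 1/4 · 0.24 = 0.06, 1/4 · 0.1875 = 0.046875, 1/4 · 0.22222 = 0.055556; with total 0.22493.
The posterior is then P(jar A | data) = 0.27786, P(jar B | data) = 0.26675, P(jar C | data) = 0.2084, P(jar D | data) = 0.24699.
So P(black next | data) = Σ P(black next | H) P(H | data) = (1/2)(0.27786) + (2/5)(0.26675) + (1/4)(0.2084) + (1/3)(0.24699) = 0.38006.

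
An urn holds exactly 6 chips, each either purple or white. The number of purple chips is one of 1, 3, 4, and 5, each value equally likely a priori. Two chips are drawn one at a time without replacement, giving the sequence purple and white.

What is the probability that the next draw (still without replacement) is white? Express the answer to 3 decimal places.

0.426

The likelihood of the observed sequence under each hypothesis: P(data | r = 1) = (1/6)(5/5) = 1/6; P(data | r = 3) = (3/6)(3/5) = 3/10; P(data | r = 4) = (4/6)(2/5) = 4/15; P(data | r = 5) = (5/6)(1/5) = 1/6.
Multiplying each by its prior: 1/4 · 1/6 = 1/24, 1/4 · 3/10 = 3/40, 1/4 · 4/15 = 1/15, 1/4 · 1/6 = 1/24; these sum to 9/40.
Dividing through by the total gives posterior P(r = 1 | data) = 5/27, P(r = 3 | data) = 1/3, P(r = 4 | data) = 8/27, P(r = 5 | data) = 5/27.
So P(white next | data) = Σ P(white next | H) P(H | data) = (1)(5/27) + (1/2)(1/3) + (1/4)(8/27) + (0)(5/27) = 23/54.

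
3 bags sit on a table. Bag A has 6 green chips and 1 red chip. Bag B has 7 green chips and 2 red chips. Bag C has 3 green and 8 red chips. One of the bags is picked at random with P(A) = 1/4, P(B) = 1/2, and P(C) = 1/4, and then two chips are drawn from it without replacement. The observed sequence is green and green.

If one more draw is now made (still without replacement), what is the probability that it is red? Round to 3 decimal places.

For each hypothesis, P(data | H) works out to: P(data | bag A) = (6/7)(5/6) = 0.71429; P(data | bag B) = (7/9)(6/8) = 0.58333; P(data | bag C) = (3/11)(2/10) = 0.054545.
The prior-weighted likelihoods are 1/4 · 0.71429 = 0.17857, 1/2 · 0.58333 = 0.29167, 1/4 · 0.054545 = 0.013636; with total 0.48387.
Dividing through by the total gives posterior P(bag A | data) = 0.36904, P(bag B | data) = 0.60277, P(bag C | data) = 0.028182.
Averaging over the posterior, P(red next | data) = (1/5)(0.36904) + (2/7)(0.60277) + (8/9)(0.028182) = 0.27108.

0.271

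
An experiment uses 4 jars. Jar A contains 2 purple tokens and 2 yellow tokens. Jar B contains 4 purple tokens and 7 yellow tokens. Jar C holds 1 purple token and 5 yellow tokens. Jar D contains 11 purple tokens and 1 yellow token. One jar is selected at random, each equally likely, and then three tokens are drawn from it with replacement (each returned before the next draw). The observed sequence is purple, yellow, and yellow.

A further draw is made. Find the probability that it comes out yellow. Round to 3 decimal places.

0.642

Compute the likelihood of the observed sequence for each case: P(data | jar A) = (2/4)(2/4)(2/4) = 0.125; P(data | jar B) = (4/11)(7/11)(7/11) = 0.14726; P(data | jar C) = (1/6)(5/6)(5/6) = 0.11574; P(data | jar D) = (11/12)(1/12)(1/12) = 0.0063657.
The prior-weighted likelihoods are 1/4 · 0.125 = 0.03125, 1/4 · 0.14726 = 0.036814, 1/4 · 0.11574 = 0.028935, 1/4 · 0.0063657 = 0.0015914; summing to 0.098591.
Normalising, the posterior is P(jar A | data) = 0.31697, P(jar B | data) = 0.37341, P(jar C | data) = 0.29349, P(jar D | data) = 0.016142.
The predictive probability is P(yellow next | data) = (1/2)(0.31697) + (7/11)(0.37341) + (5/6)(0.29349) + (1/12)(0.016142) = 0.64202.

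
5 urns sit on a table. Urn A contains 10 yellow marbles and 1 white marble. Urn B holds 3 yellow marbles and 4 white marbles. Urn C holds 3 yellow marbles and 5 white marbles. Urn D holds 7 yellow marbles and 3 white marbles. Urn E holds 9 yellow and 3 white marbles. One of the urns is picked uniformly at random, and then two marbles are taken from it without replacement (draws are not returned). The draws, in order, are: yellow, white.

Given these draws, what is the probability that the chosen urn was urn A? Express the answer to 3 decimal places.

Under each hypothesis, the probability of the observed sequence is: P(data | urn A) = (10/11)(1/10) = 0.090909; P(data | urn B) = (3/7)(4/6) = 0.28571; P(data | urn C) = (3/8)(5/7) = 0.26786; P(data | urn D) = (7/10)(3/9) = 0.23333; P(data | urn E) = (9/12)(3/11) = 0.20455.
The prior-weighted likelihoods are 1/5 · 0.090909 = 0.018182, 1/5 · 0.28571 = 0.057143, 1/5 · 0.26786 = 0.053571, 1/5 · 0.23333 = 0.046667, 1/5 · 0.20455 = 0.040909; summing to 0.21647.
By Bayes' rule, P(urn A | data) = (0.018182) / (0.21647) = 0.083992.

0.084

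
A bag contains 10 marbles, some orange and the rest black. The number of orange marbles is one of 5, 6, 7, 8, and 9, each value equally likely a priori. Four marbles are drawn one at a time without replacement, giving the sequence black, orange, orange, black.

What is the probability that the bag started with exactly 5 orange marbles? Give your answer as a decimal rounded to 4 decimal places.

For each hypothesis, P(data | H) works out to: P(data | r = 5) = (5/10)(5/9)(4/8)(4/7) = 0.079365; P(data | r = 6) = (4/10)(6/9)(5/8)(3/7) = 0.071429; P(data | r = 7) = (3/10)(7/9)(6/8)(2/7) = 0.05; P(data | r = 8) = (2/10)(8/9)(7/8)(1/7) = 0.022222; P(data | r = 9) = (1/10)(9/9)(8/8)(0/7) = 0.
The prior-weighted likelihoods are 1/5 · 0.079365 = 0.015873, 1/5 · 0.071429 = 0.014286, 1/5 · 0.05 = 0.01, 1/5 · 0.022222 = 0.0044444, 1/5 · 0 = 0; with total 0.044603.
By Bayes' rule, P(r = 5 | data) = (0.015873) / (0.044603) = 0.35587.

0.3559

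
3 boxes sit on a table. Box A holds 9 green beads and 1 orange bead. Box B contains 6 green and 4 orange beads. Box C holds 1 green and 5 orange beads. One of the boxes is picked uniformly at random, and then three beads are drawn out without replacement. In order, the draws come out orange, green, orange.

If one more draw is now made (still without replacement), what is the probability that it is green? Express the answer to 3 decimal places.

For each hypothesis, P(data | H) works out to: P(data | box A) = (1/10)(9/9)(0/8) = 0; P(data | box B) = (4/10)(6/9)(3/8) = 1/10; P(data | box C) = (5/6)(1/5)(4/4) = 1/6.
Multiplying each by its prior: 1/3 · 0 = 0, 1/3 · 1/10 = 1/30, 1/3 · 1/6 = 1/18; with total 4/45.
Dividing through by the total gives posterior P(box A | data) = 0, P(box B | data) = 3/8, P(box C | data) = 5/8.
So P(green next | data) = Σ P(green next | H) P(H | data) = (5/7)(3/8) + (0)(5/8) = 15/56.

0.268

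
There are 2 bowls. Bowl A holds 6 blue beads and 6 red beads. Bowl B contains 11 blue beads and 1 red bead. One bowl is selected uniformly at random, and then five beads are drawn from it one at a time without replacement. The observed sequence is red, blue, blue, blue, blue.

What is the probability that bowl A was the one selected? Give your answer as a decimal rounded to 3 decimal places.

0.214

Under each hypothesis, the probability of the observed sequence is: P(data | bowl A) = (6/12)(6/11)(5/10)(4/9)(3/8) = 1/44; P(data | bowl B) = (1/12)(11/11)(10/10)(9/9)(8/8) = 1/12.
Weighting by the prior gives 1/2 · 1/44 = 1/88, 1/2 · 1/12 = 1/24; summing to 7/132.
By Bayes' rule, P(bowl A | data) = (1/88) / (7/132) = 3/14.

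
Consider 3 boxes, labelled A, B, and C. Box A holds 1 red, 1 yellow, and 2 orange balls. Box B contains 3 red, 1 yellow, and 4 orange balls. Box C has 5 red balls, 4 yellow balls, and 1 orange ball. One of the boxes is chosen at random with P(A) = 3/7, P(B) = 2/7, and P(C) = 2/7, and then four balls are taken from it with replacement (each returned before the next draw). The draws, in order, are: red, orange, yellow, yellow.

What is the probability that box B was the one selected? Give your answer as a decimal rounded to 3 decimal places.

Compute the likelihood of the observed sequence for each case: P(data | box A) = (1/4)(2/4)(1/4)(1/4) = 0.0078125; P(data | box B) = (3/8)(4/8)(1/8)(1/8) = 0.0029297; P(data | box C) = (5/10)(1/10)(4/10)(4/10) = 0.008.
The prior-weighted likelihoods are 3/7 · 0.0078125 = 0.0033482, 2/7 · 0.0029297 = 0.00083705, 2/7 · 0.008 = 0.0022857; with total 0.006471.
So P(box B | data) = (0.00083705) / (0.006471) = 0.12935.

0.129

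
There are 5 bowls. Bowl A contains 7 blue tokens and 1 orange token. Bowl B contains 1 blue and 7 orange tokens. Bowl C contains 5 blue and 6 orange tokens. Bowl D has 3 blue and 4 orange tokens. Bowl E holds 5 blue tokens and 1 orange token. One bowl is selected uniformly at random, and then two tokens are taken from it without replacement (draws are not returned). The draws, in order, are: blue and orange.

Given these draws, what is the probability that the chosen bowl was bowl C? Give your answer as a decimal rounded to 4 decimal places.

0.2797

Compute the likelihood of the observed sequence for each case: P(data | bowl A) = (7/8)(1/7) = 0.125; P(data | bowl B) = (1/8)(7/7) = 0.125; P(data | bowl C) = (5/11)(6/10) = 0.27273; P(data | bowl D) = (3/7)(4/6) = 0.28571; P(data | bowl E) = (5/6)(1/5) = 0.16667.
The prior-weighted likelihoods are 1/5 · 0.125 = 0.025, 1/5 · 0.125 = 0.025, 1/5 · 0.27273 = 0.054545, 1/5 · 0.28571 = 0.057143, 1/5 · 0.16667 = 0.033333; these sum to 0.19502.
By Bayes' rule, P(bowl C | data) = (0.054545) / (0.19502) = 0.27969.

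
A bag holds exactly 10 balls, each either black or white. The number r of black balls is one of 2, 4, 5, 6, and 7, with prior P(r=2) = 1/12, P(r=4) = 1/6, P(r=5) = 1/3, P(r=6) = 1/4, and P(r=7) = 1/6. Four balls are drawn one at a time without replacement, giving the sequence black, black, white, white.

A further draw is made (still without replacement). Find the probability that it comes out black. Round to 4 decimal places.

0.5428

Under each hypothesis, the probability of the observed sequence is: P(data | r = 2) = (2/10)(1/9)(8/8)(7/7) = 0.022222; P(data | r = 4) = (4/10)(3/9)(6/8)(5/7) = 0.071429; P(data | r = 5) = (5/10)(4/9)(5/8)(4/7) = 0.079365; P(data | r = 6) = (6/10)(5/9)(4/8)(3/7) = 0.071429; P(data | r = 7) = (7/10)(6/9)(3/8)(2/7) = 0.05.
The prior-weighted likelihoods are 1/12 · 0.022222 = 0.0018519, 1/6 · 0.071429 = 0.011905, 1/3 · 0.079365 = 0.026455, 1/4 · 0.071429 = 0.017857, 1/6 · 0.05 = 0.0083333; with total 0.066402.
Normalising, the posterior is P(r = 2 | data) = 0.027888, P(r = 4 | data) = 0.17928, P(r = 5 | data) = 0.39841, P(r = 6 | data) = 0.26892, P(r = 7 | data) = 0.1255.
The predictive probability is P(black next | data) = (0)(0.027888) + (1/3)(0.17928) + (1/2)(0.39841) + (2/3)(0.26892) + (5/6)(0.1255) = 0.54283.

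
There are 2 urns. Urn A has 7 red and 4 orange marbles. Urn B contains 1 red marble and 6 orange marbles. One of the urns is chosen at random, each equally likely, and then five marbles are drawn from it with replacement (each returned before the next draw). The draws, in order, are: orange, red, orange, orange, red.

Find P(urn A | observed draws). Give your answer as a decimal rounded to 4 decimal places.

Under each hypothesis, the probability of the observed sequence is: P(data | urn A) = (4/11)(7/11)(4/11)(4/11)(7/11) = 0.019472; P(data | urn B) = (6/7)(1/7)(6/7)(6/7)(1/7) = 0.012852.
Weighting by the prior gives 1/2 · 0.019472 = 0.009736, 1/2 · 0.012852 = 0.0064259; these sum to 0.016162.
Therefore the posterior P(urn A | data) = (0.009736) / (0.016162) = 0.60241.

0.6024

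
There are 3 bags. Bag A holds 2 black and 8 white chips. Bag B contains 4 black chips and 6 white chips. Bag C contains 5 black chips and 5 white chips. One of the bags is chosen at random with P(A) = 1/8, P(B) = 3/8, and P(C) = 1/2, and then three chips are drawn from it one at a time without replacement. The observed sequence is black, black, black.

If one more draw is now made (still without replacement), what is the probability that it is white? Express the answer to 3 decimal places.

The likelihood of the observed sequence under each hypothesis: P(data | bag A) = (2/10)(1/9)(0/8) = 0; P(data | bag B) = (4/10)(3/9)(2/8) = 1/30; P(data | bag C) = (5/10)(4/9)(3/8) = 1/12.
Multiplying each by its prior: 1/8 · 0 = 0, 3/8 · 1/30 = 1/80, 1/2 · 1/12 = 1/24; summing to 13/240.
Dividing through by the total gives posterior P(bag A | data) = 0, P(bag B | data) = 3/13, P(bag C | data) = 10/13.
The predictive probability is P(white next | data) = (6/7)(3/13) + (5/7)(10/13) = 68/91.

0.747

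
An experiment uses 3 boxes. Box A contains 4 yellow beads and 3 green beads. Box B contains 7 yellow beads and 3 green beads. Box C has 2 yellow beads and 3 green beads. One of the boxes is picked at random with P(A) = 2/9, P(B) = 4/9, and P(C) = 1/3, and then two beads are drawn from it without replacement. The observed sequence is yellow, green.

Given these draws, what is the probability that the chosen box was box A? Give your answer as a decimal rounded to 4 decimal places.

0.2376

For each hypothesis, P(data | H) works out to: P(data | box A) = (4/7)(3/6) = 2/7; P(data | box B) = (7/10)(3/9) = 7/30; P(data | box C) = (2/5)(3/4) = 3/10.
The prior-weighted likelihoods are 2/9 · 2/7 = 4/63, 4/9 · 7/30 = 14/135, 1/3 · 3/10 = 1/10; these sum to 101/378.
So P(box A | data) = (4/63) / (101/378) = 24/101.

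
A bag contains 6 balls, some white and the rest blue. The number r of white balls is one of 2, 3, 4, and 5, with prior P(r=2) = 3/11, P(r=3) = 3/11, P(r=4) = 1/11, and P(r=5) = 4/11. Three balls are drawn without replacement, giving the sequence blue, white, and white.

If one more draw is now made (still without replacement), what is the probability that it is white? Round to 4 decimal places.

0.6264

Compute the likelihood of the observed sequence for each case: P(data | r = 2) = (4/6)(2/5)(1/4) = 1/15; P(data | r = 3) = (3/6)(3/5)(2/4) = 3/20; P(data | r = 4) = (2/6)(4/5)(3/4) = 1/5; P(data | r = 5) = (1/6)(5/5)(4/4) = 1/6.
Multiplying each by its prior: 3/11 · 1/15 = 1/55, 3/11 · 3/20 = 9/220, 1/11 · 1/5 = 1/55, 4/11 · 1/6 = 2/33; these sum to 91/660.
The posterior is then P(r = 2 | data) = 12/91, P(r = 3 | data) = 27/91, P(r = 4 | data) = 12/91, P(r = 5 | data) = 40/91.
So P(white next | data) = Σ P(white next | H) P(H | data) = (0)(12/91) + (1/3)(27/91) + (2/3)(12/91) + (1)(40/91) = 57/91.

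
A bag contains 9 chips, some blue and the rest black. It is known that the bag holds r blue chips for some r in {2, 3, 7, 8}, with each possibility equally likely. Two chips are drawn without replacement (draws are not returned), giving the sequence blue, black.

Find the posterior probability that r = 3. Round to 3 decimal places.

0.333

Compute the likelihood of the observed sequence for each case: P(data | r = 2) = (2/9)(7/8) = 7/36; P(data | r = 3) = (3/9)(6/8) = 1/4; P(data | r = 7) = (7/9)(2/8) = 7/36; P(data | r = 8) = (8/9)(1/8) = 1/9.
The prior-weighted likelihoods are 1/4 · 7/36 = 7/144, 1/4 · 1/4 = 1/16, 1/4 · 7/36 = 7/144, 1/4 · 1/9 = 1/36; these sum to 3/16.
Hence P(r = 3 | data) = (1/16) / (3/16) = 1/3.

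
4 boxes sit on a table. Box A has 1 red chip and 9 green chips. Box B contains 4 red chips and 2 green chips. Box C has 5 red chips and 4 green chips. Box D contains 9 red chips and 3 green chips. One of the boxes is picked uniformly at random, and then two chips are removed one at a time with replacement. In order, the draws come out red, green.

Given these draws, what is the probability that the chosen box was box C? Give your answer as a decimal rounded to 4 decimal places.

0.3307

The likelihood of the observed sequence under each hypothesis: P(data | box A) = (1/10)(9/10) = 0.09; P(data | box B) = (4/6)(2/6) = 0.22222; P(data | box C) = (5/9)(4/9) = 0.24691; P(data | box D) = (9/12)(3/12) = 0.1875.
Weighting by the prior gives 1/4 · 0.09 = 0.0225, 1/4 · 0.22222 = 0.055556, 1/4 · 0.24691 = 0.061728, 1/4 · 0.1875 = 0.046875; with total 0.18666.
By Bayes' rule, P(box C | data) = (0.061728) / (0.18666) = 0.3307.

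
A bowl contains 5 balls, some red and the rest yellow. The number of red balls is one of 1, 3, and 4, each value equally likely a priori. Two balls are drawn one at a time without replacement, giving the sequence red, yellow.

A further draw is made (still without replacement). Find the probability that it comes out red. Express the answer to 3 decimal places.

The likelihood of the observed sequence under each hypothesis: P(data | r = 1) = (1/5)(4/4) = 1/5; P(data | r = 3) = (3/5)(2/4) = 3/10; P(data | r = 4) = (4/5)(1/4) = 1/5.
The prior-weighted likelihoods are 1/3 · 1/5 = 1/15, 1/3 · 3/10 = 1/10, 1/3 · 1/5 = 1/15; with total 7/30.
Normalising, the posterior is P(r = 1 | data) = 2/7, P(r = 3 | data) = 3/7, P(r = 4 | data) = 2/7.
The predictive probability is P(red next | data) = (0)(2/7) + (2/3)(3/7) + (1)(2/7) = 4/7.

0.571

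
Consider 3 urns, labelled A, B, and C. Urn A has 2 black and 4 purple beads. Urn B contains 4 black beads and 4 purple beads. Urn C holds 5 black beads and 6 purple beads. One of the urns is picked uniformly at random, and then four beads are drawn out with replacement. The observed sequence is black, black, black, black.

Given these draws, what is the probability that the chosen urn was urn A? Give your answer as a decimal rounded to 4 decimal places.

0.1050

For each hypothesis, P(data | H) works out to: P(data | urn A) = (2/6)(2/6)(2/6)(2/6) = 0.012346; P(data | urn B) = (4/8)(4/8)(4/8)(4/8) = 0.0625; P(data | urn C) = (5/11)(5/11)(5/11)(5/11) = 0.042688.
Multiplying each by its prior: 1/3 · 0.012346 = 0.0041152, 1/3 · 0.0625 = 0.020833, 1/3 · 0.042688 = 0.014229; these sum to 0.039178.
By Bayes' rule, P(urn A | data) = (0.0041152) / (0.039178) = 0.10504.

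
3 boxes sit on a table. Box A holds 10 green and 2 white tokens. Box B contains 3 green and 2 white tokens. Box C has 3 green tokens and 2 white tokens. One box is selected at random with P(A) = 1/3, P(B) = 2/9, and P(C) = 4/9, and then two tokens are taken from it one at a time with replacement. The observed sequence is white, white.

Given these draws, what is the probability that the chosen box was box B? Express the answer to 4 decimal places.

0.3067

Under each hypothesis, the probability of the observed sequence is: P(data | box A) = (2/12)(2/12) = 0.027778; P(data | box B) = (2/5)(2/5) = 0.16; P(data | box C) = (2/5)(2/5) = 0.16.
The prior-weighted likelihoods are 1/3 · 0.027778 = 0.0092593, 2/9 · 0.16 = 0.035556, 4/9 · 0.16 = 0.071111; summing to 0.11593.
Therefore the posterior P(box B | data) = (0.035556) / (0.11593) = 0.30671.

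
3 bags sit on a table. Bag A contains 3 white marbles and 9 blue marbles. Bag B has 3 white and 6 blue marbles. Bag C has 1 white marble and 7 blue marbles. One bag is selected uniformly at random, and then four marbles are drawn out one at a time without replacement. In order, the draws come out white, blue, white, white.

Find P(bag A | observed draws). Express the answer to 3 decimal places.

0.276

Compute the likelihood of the observed sequence for each case: P(data | bag A) = (3/12)(9/11)(2/10)(1/9) = 0.0045455; P(data | bag B) = (3/9)(6/8)(2/7)(1/6) = 0.011905; P(data | bag C) = (1/8)(7/7)(0/6) = 0.
Multiplying each by its prior: 1/3 · 0.0045455 = 0.0015152, 1/3 · 0.011905 = 0.0039683, 1/3 · 0 = 0; these sum to 0.0054834.
So P(bag A | data) = (0.0015152) / (0.0054834) = 0.27632.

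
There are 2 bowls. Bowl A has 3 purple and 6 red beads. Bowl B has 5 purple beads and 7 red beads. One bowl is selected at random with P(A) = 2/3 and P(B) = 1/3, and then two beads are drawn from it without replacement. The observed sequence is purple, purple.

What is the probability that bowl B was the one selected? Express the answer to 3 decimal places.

The likelihood of the observed sequence under each hypothesis: P(data | bowl A) = (3/9)(2/8) = 1/12; P(data | bowl B) = (5/12)(4/11) = 5/33.
Multiplying each by its prior: 2/3 · 1/12 = 1/18, 1/3 · 5/33 = 5/99; these sum to 7/66.
Therefore the posterior P(bowl B | data) = (5/99) / (7/66) = 10/21.

0.476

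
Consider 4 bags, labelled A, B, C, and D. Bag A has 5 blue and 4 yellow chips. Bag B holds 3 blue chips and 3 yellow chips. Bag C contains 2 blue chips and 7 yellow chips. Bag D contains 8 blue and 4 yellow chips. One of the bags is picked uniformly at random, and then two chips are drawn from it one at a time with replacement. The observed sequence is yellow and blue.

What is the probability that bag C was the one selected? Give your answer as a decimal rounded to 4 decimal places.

0.1938

The likelihood of the observed sequence under each hypothesis: P(data | bag A) = (4/9)(5/9) = 0.24691; P(data | bag B) = (3/6)(3/6) = 0.25; P(data | bag C) = (7/9)(2/9) = 0.17284; P(data | bag D) = (4/12)(8/12) = 0.22222.
Weighting by the prior gives 1/4 · 0.24691 = 0.061728, 1/4 · 0.25 = 0.0625, 1/4 · 0.17284 = 0.04321, 1/4 · 0.22222 = 0.055556; these sum to 0.22299.
By Bayes' rule, P(bag C | data) = (0.04321) / (0.22299) = 0.19377.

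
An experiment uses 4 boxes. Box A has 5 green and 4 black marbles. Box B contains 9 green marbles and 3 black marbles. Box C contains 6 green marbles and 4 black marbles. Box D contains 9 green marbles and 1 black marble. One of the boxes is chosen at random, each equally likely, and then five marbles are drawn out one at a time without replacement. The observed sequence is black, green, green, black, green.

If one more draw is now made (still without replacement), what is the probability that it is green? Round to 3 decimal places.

0.627

The likelihood of the observed sequence under each hypothesis: P(data | box A) = (4/9)(5/8)(4/7)(3/6)(3/5) = 0.047619; P(data | box B) = (3/12)(9/11)(8/10)(2/9)(7/8) = 0.031818; P(data | box C) = (4/10)(6/9)(5/8)(3/7)(4/6) = 0.047619; P(data | box D) = (1/10)(9/9)(8/8)(0/7) = 0.
Multiplying each by its prior: 1/4 · 0.047619 = 0.011905, 1/4 · 0.031818 = 0.0079545, 1/4 · 0.047619 = 0.011905, 1/4 · 0 = 0; with total 0.031764.
Normalising, the posterior is P(box A | data) = 0.37479, P(box B | data) = 0.25043, P(box C | data) = 0.37479, P(box D | data) = 0.
Averaging over the posterior, P(green next | data) = (1/2)(0.37479) + (6/7)(0.25043) + (3/5)(0.37479) = 0.62692.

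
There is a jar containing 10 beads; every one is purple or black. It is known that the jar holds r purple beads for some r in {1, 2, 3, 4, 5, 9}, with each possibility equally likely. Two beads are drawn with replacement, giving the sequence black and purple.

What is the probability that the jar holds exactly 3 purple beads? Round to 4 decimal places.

0.2019

Under each hypothesis, the probability of the observed sequence is: P(data | r = 1) = (9/10)(1/10) = 9/100; P(data | r = 2) = (8/10)(2/10) = 4/25; P(data | r = 3) = (7/10)(3/10) = 21/100; P(data | r = 4) = (6/10)(4/10) = 6/25; P(data | r = 5) = (5/10)(5/10) = 1/4; P(data | r = 9) = (1/10)(9/10) = 9/100.
The prior-weighted likelihoods are 1/6 · 9/100 = 3/200, 1/6 · 4/25 = 2/75, 1/6 · 21/100 = 7/200, 1/6 · 6/25 = 1/25, 1/6 · 1/4 = 1/24, 1/6 · 9/100 = 3/200; with total 13/75.
Hence P(r = 3 | data) = (7/200) / (13/75) = 21/104.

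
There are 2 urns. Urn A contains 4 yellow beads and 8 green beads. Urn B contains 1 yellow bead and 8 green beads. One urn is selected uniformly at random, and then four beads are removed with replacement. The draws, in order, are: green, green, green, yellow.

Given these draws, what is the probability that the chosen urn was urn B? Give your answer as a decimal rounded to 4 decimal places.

0.4414

For each hypothesis, P(data | H) works out to: P(data | urn A) = (8/12)(8/12)(8/12)(4/12) = 0.098765; P(data | urn B) = (8/9)(8/9)(8/9)(1/9) = 0.078037.
Weighting by the prior gives 1/2 · 0.098765 = 0.049383, 1/2 · 0.078037 = 0.039018; summing to 0.088401.
By Bayes' rule, P(urn B | data) = (0.039018) / (0.088401) = 0.44138.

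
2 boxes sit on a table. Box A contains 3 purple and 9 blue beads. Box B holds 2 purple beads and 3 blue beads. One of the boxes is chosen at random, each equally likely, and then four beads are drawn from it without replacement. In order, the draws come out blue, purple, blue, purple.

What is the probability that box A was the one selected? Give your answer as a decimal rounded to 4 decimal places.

0.2667

Compute the likelihood of the observed sequence for each case: P(data | box A) = (9/12)(3/11)(8/10)(2/9) = 2/55; P(data | box B) = (3/5)(2/4)(2/3)(1/2) = 1/10.
Weighting by the prior gives 1/2 · 2/55 = 1/55, 1/2 · 1/10 = 1/20; with total 3/44.
Hence P(box A | data) = (1/55) / (3/44) = 4/15.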